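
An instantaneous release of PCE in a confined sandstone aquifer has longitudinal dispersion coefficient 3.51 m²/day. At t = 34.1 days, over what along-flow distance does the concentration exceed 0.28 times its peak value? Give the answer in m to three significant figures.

The plume is Gaussian with σ = √(2Dt) = √(2 × 3.51 × 34.1) = 15.47 m.
C/C_peak = exp(−Δx²/(2σ²)) = 0.28 ⇒ Δx = σ·√(−2 ln 0.28) = 15.47 × 1.596 = 24.69 m.
Width = 2Δx = 49.4 m.

49.4 m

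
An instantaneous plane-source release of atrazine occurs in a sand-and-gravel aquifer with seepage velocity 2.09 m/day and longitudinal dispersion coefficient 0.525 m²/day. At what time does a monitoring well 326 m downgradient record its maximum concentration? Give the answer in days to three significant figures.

156 days

For the 1D instantaneous-source solution, setting ∂C/∂t = 0 at fixed x gives v²t² + 2Dt − x² = 0, so t = (√(D² + v²x²) − D)/v².
√(D² + v²x²) = √(0.525² + 2.09² × 326²) = 681.3; v² = 4.3681.
t = (681.3 − 0.525)/4.3681 = 156 days (vs. the pure-advection estimate x/v = 156 d).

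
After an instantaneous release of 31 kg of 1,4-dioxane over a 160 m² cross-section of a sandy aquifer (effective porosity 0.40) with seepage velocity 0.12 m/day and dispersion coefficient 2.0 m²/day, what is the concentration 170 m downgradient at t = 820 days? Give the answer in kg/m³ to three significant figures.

For an instantaneous plane source, C(x,t) = M/(n_e·A·√(4πDt)) · exp(−(x−vt)²/(4Dt)), with n_e·A the pore (flow) area.
Plume center vt = 0.12 × 820 = 98.4 m, so the well at 170 m is 71.6 m downgradient of the peak.
√(4πDt) = 143.6 m, giving peak height M/(n_e·A·√(4πDt)) = 31/(0.40 × 160 × 143.6) = 0.003373 kg/m³.
(x−vt)²/(4Dt) = (71.6)²/(4 × 2.0 × 820) = 0.7815; exp(−0.7815) = 0.4577.
C = 0.003373 × 0.4577 = 0.00154 kg/m³.

0.00154 kg/m³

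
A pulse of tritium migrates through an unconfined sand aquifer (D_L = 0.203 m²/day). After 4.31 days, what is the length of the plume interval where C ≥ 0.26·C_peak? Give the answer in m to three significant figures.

The plume is Gaussian with σ = √(2Dt) = √(2 × 0.203 × 4.31) = 1.323 m.
C/C_peak = exp(−Δx²/(2σ²)) = 0.26 ⇒ Δx = σ·√(−2 ln 0.26) = 1.323 × 1.641 = 2.171 m.
Width = 2Δx = 4.34 m.

4.34 m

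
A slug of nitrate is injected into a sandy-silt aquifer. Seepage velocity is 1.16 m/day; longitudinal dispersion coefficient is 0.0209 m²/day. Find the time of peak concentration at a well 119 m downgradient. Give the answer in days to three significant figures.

103 days

For the 1D instantaneous-source solution, setting ∂C/∂t = 0 at fixed x gives v²t² + 2Dt − x² = 0, so t = (√(D² + v²x²) − D)/v².
√(D² + v²x²) = √(0.0209² + 1.16² × 119²) = 138.0; v² = 1.3456.
t = (138.0 − 0.0209)/1.3456 = 103 days (vs. the pure-advection estimate x/v = 103 d).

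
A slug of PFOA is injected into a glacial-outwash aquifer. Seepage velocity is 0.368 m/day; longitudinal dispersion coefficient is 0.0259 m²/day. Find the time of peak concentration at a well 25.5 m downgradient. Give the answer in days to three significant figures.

69.1 days

For the 1D instantaneous-source solution, setting ∂C/∂t = 0 at fixed x gives v²t² + 2Dt − x² = 0, so t = (√(D² + v²x²) − D)/v².
√(D² + v²x²) = √(0.0259² + 0.368² × 25.5²) = 9.384; v² = 0.135424.
t = (9.384 − 0.0259)/0.135424 = 69.1 days (vs. the pure-advection estimate x/v = 69.3 d).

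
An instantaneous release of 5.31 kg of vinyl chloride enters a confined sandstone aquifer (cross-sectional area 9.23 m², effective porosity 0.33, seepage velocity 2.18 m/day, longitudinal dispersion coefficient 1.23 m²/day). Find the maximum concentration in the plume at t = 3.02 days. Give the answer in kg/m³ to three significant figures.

0.255 kg/m³

The peak of an instantaneous 1D plume sits at x = vt; there the Gaussian factor is 1 and C_max = M/(n_e·A·√(4πDt)), where n_e·A is the pore area the mass is dissolved in.
√(4πDt) = √(4π × 1.23 × 3.02) = 6.832 m, so C_max = 5.31/(0.33 × 9.23 × 6.832) = 0.255 kg/m³.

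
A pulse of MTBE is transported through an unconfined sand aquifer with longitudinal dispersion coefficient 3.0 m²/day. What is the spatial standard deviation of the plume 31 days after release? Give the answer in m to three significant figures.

Dispersive spreading gives a Gaussian with σ² = 2Dt; advection only shifts the center.
σ = √(2 × 3.0 × 31) = 13.6 m.

13.6 m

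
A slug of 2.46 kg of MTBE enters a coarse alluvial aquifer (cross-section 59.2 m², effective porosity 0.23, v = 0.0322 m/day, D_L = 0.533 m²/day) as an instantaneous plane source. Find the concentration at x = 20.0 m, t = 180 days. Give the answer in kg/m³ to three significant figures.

0.00308 kg/m³

For an instantaneous plane source, C(x,t) = M/(n_e·A·√(4πDt)) · exp(−(x−vt)²/(4Dt)), with n_e·A the pore (flow) area.
Plume center vt = 0.0322 × 180 = 5.796 m, so the well at 20.0 m is 14.204 m downgradient of the peak.
√(4πDt) = 34.72 m, giving peak height M/(n_e·A·√(4πDt)) = 2.46/(0.23 × 59.2 × 34.72) = 0.005204 kg/m³.
(x−vt)²/(4Dt) = (14.204)²/(4 × 0.533 × 180) = 0.5257; exp(−0.5257) = 0.5911.
C = 0.005204 × 0.5911 = 0.00308 kg/m³.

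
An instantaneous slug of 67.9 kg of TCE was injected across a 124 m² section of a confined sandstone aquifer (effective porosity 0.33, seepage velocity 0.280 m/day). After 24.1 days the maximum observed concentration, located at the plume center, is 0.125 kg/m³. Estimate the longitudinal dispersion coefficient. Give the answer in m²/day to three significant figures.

0.582 m²/day

At the plume center C_max = M/(n_e·A·√(4πDt)), so D = M²/(4πt·(n_e·A·C_max)²).
n_e·A·C_max = 0.33 × 124 × 0.125 = 5.115 kg/m.
D = 67.9²/(4π × 24.1 × 5.115²) = 0.582 m²/day.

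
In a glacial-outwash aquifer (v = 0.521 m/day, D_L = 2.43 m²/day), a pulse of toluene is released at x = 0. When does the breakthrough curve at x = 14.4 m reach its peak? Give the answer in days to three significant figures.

For the 1D instantaneous-source solution, setting ∂C/∂t = 0 at fixed x gives v²t² + 2Dt − x² = 0, so t = (√(D² + v²x²) − D)/v².
√(D² + v²x²) = √(2.43² + 0.521² × 14.4²) = 7.886; v² = 0.271441.
t = (7.886 − 2.43)/0.271441 = 20.1 days (vs. the pure-advection estimate x/v = 27.6 d).

20.1 days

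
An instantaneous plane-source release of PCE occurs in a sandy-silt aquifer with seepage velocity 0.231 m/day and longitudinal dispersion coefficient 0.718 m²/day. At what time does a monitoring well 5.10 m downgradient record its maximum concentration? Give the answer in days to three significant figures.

For the 1D instantaneous-source solution, setting ∂C/∂t = 0 at fixed x gives v²t² + 2Dt − x² = 0, so t = (√(D² + v²x²) − D)/v².
√(D² + v²x²) = √(0.718² + 0.231² × 5.10²) = 1.380; v² = 0.053361.
t = (1.380 − 0.718)/0.053361 = 12.4 days (vs. the pure-advection estimate x/v = 22.1 d).

12.4 days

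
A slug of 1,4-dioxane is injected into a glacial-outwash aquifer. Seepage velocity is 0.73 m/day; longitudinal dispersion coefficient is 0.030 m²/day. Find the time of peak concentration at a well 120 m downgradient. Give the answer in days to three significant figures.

164 days

For the 1D instantaneous-source solution, setting ∂C/∂t = 0 at fixed x gives v²t² + 2Dt − x² = 0, so t = (√(D² + v²x²) − D)/v².
√(D² + v²x²) = √(0.030² + 0.73² × 120²) = 87.60; v² = 0.5329.
t = (87.60 − 0.030)/0.5329 = 164 days (vs. the pure-advection estimate x/v = 164 d).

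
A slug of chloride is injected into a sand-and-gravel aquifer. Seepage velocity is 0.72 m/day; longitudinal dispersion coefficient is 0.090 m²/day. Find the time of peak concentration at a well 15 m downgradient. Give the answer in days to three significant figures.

For the 1D instantaneous-source solution, setting ∂C/∂t = 0 at fixed x gives v²t² + 2Dt − x² = 0, so t = (√(D² + v²x²) − D)/v².
√(D² + v²x²) = √(0.090² + 0.72² × 15²) = 10.80; v² = 0.5184.
t = (10.80 − 0.090)/0.5184 = 20.7 days (vs. the pure-advection estimate x/v = 20.8 d).

20.7 days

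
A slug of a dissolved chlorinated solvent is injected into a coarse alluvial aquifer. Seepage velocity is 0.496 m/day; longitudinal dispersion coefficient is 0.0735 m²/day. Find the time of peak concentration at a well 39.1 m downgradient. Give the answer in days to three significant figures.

For the 1D instantaneous-source solution, setting ∂C/∂t = 0 at fixed x gives v²t² + 2Dt − x² = 0, so t = (√(D² + v²x²) − D)/v².
√(D² + v²x²) = √(0.0735² + 0.496² × 39.1²) = 19.39; v² = 0.246016.
t = (19.39 − 0.0735)/0.246016 = 78.5 days (vs. the pure-advection estimate x/v = 78.8 d).

78.5 days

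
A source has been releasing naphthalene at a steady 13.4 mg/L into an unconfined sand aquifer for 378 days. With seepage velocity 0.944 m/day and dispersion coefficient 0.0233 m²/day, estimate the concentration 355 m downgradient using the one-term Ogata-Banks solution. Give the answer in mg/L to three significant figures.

For a continuous step input, C/C₀ ≈ ½·erfc((x−vt)/(2√(Dt))).
vt = 0.944 × 378 = 356.832 m and 2√(Dt) = 2√(0.0233 × 378) = 5.935 m.
Argument (x−vt)/(2√(Dt)) = (355 − 356.832)/5.935 = -0.3087; ½·erfc(-0.3087) = 0.6688.
C = 13.4 × 0.6688 = 8.96 mg/L.

8.96 mg/L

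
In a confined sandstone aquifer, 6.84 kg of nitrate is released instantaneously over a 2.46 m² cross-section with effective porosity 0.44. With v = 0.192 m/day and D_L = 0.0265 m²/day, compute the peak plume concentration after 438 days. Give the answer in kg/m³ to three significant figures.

The peak of an instantaneous 1D plume sits at x = vt; there the Gaussian factor is 1 and C_max = M/(n_e·A·√(4πDt)), where n_e·A is the pore area the mass is dissolved in.
√(4πDt) = √(4π × 0.0265 × 438) = 12.08 m, so C_max = 6.84/(0.44 × 2.46 × 12.08) = 0.523 kg/m³.

0.523 kg/m³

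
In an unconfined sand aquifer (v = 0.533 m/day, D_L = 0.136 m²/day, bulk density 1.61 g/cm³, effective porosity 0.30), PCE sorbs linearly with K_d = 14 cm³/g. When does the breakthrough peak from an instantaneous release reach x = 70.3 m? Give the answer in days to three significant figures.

10000 days

Retardation factor R = 1 + ρ_b·K_d/n = 1 + 1.61 × 14/0.30 = 76.13.
Sorption retards both mechanisms: v_R = v/R = 0.007001 m/day, D_R = D/R = 0.001786 m²/day.
Peak time from v_R²t² + 2D_R t − x² = 0: t = (√(D_R² + v_R²x²) − D_R)/v_R².
√(D_R² + v_R²x²) = √(0.001786² + 0.007001² × 70.3²) = 0.4922; v_R² = 4.901e-05.
t = (0.4922 − 0.001786)/4.901e-05 = 10000 days.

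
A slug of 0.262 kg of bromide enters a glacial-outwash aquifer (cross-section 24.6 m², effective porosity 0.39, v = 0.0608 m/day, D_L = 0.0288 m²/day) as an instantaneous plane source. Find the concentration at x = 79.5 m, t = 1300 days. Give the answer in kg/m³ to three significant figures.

0.00126 kg/m³

For an instantaneous plane source, C(x,t) = M/(n_e·A·√(4πDt)) · exp(−(x−vt)²/(4Dt)), with n_e·A the pore (flow) area.
Plume center vt = 0.0608 × 1300 = 79.04 m, so the well at 79.5 m is 0.46 m downgradient of the peak.
√(4πDt) = 21.69 m, giving peak height M/(n_e·A·√(4πDt)) = 0.262/(0.39 × 24.6 × 21.69) = 0.001259 kg/m³.
(x−vt)²/(4Dt) = (0.46)²/(4 × 0.0288 × 1300) = 0.001413; exp(−0.001413) = 0.9986.
C = 0.001259 × 0.9986 = 0.00126 kg/m³.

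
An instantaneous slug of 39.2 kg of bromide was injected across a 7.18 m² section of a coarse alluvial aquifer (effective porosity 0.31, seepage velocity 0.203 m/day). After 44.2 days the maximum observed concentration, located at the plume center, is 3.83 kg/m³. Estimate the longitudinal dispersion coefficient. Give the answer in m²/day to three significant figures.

At the plume center C_max = M/(n_e·A·√(4πDt)), so D = M²/(4πt·(n_e·A·C_max)²).
n_e·A·C_max = 0.31 × 7.18 × 3.83 = 8.525 kg/m.
D = 39.2²/(4π × 44.2 × 8.525²) = 0.0381 m²/day.

0.0381 m²/day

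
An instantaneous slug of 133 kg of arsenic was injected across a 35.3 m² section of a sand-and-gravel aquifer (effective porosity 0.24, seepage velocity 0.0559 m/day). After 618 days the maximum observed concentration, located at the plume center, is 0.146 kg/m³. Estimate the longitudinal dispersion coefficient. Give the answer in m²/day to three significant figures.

At the plume center C_max = M/(n_e·A·√(4πDt)), so D = M²/(4πt·(n_e·A·C_max)²).
n_e·A·C_max = 0.24 × 35.3 × 0.146 = 1.237 kg/m.
D = 133²/(4π × 618 × 1.237²) = 1.49 m²/day.

1.49 m²/day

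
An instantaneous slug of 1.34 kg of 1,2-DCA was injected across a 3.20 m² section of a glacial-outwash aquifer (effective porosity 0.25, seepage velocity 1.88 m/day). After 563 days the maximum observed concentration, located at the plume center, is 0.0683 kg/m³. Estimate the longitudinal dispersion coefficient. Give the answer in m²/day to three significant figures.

At the plume center C_max = M/(n_e·A·√(4πDt)), so D = M²/(4πt·(n_e·A·C_max)²).
n_e·A·C_max = 0.25 × 3.20 × 0.0683 = 0.05464 kg/m.
D = 1.34²/(4π × 563 × 0.05464²) = 0.0850 m²/day.

0.0850 m²/day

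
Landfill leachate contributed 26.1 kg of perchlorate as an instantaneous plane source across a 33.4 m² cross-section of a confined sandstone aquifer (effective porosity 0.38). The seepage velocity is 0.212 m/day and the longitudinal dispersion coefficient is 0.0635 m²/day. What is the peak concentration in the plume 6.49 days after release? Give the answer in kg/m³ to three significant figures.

The peak of an instantaneous 1D plume sits at x = vt; there the Gaussian factor is 1 and C_max = M/(n_e·A·√(4πDt)), where n_e·A is the pore area the mass is dissolved in.
√(4πDt) = √(4π × 0.0635 × 6.49) = 2.276 m, so C_max = 26.1/(0.38 × 33.4 × 2.276) = 0.904 kg/m³.

0.904 kg/m³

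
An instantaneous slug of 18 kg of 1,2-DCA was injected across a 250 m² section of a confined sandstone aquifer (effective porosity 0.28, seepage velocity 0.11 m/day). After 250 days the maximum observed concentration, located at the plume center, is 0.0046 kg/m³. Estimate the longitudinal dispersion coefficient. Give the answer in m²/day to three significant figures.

At the plume center C_max = M/(n_e·A·√(4πDt)), so D = M²/(4πt·(n_e·A·C_max)²).
n_e·A·C_max = 0.28 × 250 × 0.0046 = 0.3220 kg/m.
D = 18²/(4π × 250 × 0.3220²) = 0.995 m²/day.

0.995 m²/day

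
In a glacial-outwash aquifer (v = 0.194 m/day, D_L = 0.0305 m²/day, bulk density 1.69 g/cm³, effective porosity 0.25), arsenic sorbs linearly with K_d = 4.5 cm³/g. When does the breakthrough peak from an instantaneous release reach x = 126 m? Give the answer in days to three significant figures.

Retardation factor R = 1 + ρ_b·K_d/n = 1 + 1.69 × 4.5/0.25 = 31.42.
Sorption retards both mechanisms: v_R = v/R = 0.006174 m/day, D_R = D/R = 0.0009707 m²/day.
Peak time from v_R²t² + 2D_R t − x² = 0: t = (√(D_R² + v_R²x²) − D_R)/v_R².
√(D_R² + v_R²x²) = √(0.0009707² + 0.006174² × 126²) = 0.7779; v_R² = 3.812e-05.
t = (0.7779 − 0.0009707)/3.812e-05 = 20400 days.

20400 days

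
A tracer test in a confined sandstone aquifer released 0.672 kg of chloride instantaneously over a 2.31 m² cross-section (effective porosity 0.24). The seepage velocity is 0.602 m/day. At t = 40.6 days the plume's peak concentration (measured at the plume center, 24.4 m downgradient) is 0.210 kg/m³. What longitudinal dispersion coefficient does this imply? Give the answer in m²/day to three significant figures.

At the plume center C_max = M/(n_e·A·√(4πDt)), so D = M²/(4πt·(n_e·A·C_max)²).
n_e·A·C_max = 0.24 × 2.31 × 0.210 = 0.1164 kg/m.
D = 0.672²/(4π × 40.6 × 0.1164²) = 0.0653 m²/day.

0.0653 m²/day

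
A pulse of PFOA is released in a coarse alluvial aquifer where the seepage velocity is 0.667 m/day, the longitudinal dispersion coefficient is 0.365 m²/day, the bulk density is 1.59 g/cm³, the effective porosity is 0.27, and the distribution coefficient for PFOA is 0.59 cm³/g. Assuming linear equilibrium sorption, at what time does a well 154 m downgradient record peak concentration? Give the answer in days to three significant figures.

Retardation factor R = 1 + ρ_b·K_d/n = 1 + 1.59 × 0.59/0.27 = 4.474.
Sorption retards both mechanisms: v_R = v/R = 0.1491 m/day, D_R = D/R = 0.08158 m²/day.
Peak time from v_R²t² + 2D_R t − x² = 0: t = (√(D_R² + v_R²x²) − D_R)/v_R².
√(D_R² + v_R²x²) = √(0.08158² + 0.1491² × 154²) = 22.96; v_R² = 0.02223.
t = (22.96 − 0.08158)/0.02223 = 1030 days.

1030 days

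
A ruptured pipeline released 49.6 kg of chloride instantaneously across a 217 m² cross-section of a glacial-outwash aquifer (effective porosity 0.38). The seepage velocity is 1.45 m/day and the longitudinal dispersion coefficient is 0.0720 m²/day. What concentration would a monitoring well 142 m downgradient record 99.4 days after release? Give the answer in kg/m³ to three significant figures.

For an instantaneous plane source, C(x,t) = M/(n_e·A·√(4πDt)) · exp(−(x−vt)²/(4Dt)), with n_e·A the pore (flow) area.
Plume center vt = 1.45 × 99.4 = 144.13 m, so the well at 142 m is 2.13 m upgradient of the peak.
√(4πDt) = 9.483 m, giving peak height M/(n_e·A·√(4πDt)) = 49.6/(0.38 × 217 × 9.483) = 0.06343 kg/m³.
(x−vt)²/(4Dt) = (-2.13)²/(4 × 0.0720 × 99.4) = 0.1585; exp(−0.1585) = 0.8534.
C = 0.06343 × 0.8534 = 0.0541 kg/m³.

0.0541 kg/m³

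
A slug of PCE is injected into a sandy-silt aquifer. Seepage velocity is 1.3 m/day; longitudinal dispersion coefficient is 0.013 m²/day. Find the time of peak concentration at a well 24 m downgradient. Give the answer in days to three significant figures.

18.5 days

For the 1D instantaneous-source solution, setting ∂C/∂t = 0 at fixed x gives v²t² + 2Dt − x² = 0, so t = (√(D² + v²x²) − D)/v².
√(D² + v²x²) = √(0.013² + 1.3² × 24²) = 31.20; v² = 1.69.
t = (31.20 − 0.013)/1.69 = 18.5 days (vs. the pure-advection estimate x/v = 18.5 d).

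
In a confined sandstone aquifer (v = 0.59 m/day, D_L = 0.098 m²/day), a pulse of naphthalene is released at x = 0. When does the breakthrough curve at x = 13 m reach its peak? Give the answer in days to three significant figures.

21.8 days

For the 1D instantaneous-source solution, setting ∂C/∂t = 0 at fixed x gives v²t² + 2Dt − x² = 0, so t = (√(D² + v²x²) − D)/v².
√(D² + v²x²) = √(0.098² + 0.59² × 13²) = 7.671; v² = 0.3481.
t = (7.671 − 0.098)/0.3481 = 21.8 days (vs. the pure-advection estimate x/v = 22.0 d).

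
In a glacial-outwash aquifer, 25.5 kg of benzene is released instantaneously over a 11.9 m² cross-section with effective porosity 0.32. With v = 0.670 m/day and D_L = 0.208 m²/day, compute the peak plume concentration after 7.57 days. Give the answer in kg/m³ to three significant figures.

1.51 kg/m³

The peak of an instantaneous 1D plume sits at x = vt; there the Gaussian factor is 1 and C_max = M/(n_e·A·√(4πDt)), where n_e·A is the pore area the mass is dissolved in.
√(4πDt) = √(4π × 0.208 × 7.57) = 4.448 m, so C_max = 25.5/(0.32 × 11.9 × 4.448) = 1.51 kg/m³.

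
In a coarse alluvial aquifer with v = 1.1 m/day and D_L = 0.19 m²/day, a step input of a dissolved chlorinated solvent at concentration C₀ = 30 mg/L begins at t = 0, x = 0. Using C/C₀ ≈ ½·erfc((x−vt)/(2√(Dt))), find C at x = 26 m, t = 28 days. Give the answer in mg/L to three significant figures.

27.9 mg/L

For a continuous step input, C/C₀ ≈ ½·erfc((x−vt)/(2√(Dt))).
vt = 1.1 × 28 = 30.8 m and 2√(Dt) = 2√(0.19 × 28) = 4.613 m.
Argument (x−vt)/(2√(Dt)) = (26 − 30.8)/4.613 = -1.041; ½·erfc(-1.041) = 0.9295.
C = 30 × 0.9295 = 27.9 mg/L.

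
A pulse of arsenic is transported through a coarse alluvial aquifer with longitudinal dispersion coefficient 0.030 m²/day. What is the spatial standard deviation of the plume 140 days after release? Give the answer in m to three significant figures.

2.90 m

Dispersive spreading gives a Gaussian with σ² = 2Dt; advection only shifts the center.
σ = √(2 × 0.030 × 140) = 2.90 m.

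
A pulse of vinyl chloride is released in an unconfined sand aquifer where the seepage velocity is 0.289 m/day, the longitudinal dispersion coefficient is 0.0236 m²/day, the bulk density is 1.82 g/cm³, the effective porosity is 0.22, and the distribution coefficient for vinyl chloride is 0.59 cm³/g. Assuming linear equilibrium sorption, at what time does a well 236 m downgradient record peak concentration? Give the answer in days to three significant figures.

Retardation factor R = 1 + ρ_b·K_d/n = 1 + 1.82 × 0.59/0.22 = 5.881.
Sorption retards both mechanisms: v_R = v/R = 0.04914 m/day, D_R = D/R = 0.004013 m²/day.
Peak time from v_R²t² + 2D_R t − x² = 0: t = (√(D_R² + v_R²x²) − D_R)/v_R².
√(D_R² + v_R²x²) = √(0.004013² + 0.04914² × 236²) = 11.60; v_R² = 0.002415.
t = (11.60 − 0.004013)/0.002415 = 4800 days.

4800 days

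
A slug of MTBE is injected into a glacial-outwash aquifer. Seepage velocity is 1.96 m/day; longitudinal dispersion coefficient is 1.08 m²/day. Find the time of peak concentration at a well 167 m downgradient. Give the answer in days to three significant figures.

For the 1D instantaneous-source solution, setting ∂C/∂t = 0 at fixed x gives v²t² + 2Dt − x² = 0, so t = (√(D² + v²x²) − D)/v².
√(D² + v²x²) = √(1.08² + 1.96² × 167²) = 327.3; v² = 3.8416.
t = (327.3 − 1.08)/3.8416 = 84.9 days (vs. the pure-advection estimate x/v = 85.2 d).

84.9 days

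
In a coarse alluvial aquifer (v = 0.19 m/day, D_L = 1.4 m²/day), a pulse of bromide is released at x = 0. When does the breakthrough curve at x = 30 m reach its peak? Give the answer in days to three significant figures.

124 days

For the 1D instantaneous-source solution, setting ∂C/∂t = 0 at fixed x gives v²t² + 2Dt − x² = 0, so t = (√(D² + v²x²) − D)/v².
√(D² + v²x²) = √(1.4² + 0.19² × 30²) = 5.869; v² = 0.0361.
t = (5.869 − 1.4)/0.0361 = 124 days (vs. the pure-advection estimate x/v = 158 d).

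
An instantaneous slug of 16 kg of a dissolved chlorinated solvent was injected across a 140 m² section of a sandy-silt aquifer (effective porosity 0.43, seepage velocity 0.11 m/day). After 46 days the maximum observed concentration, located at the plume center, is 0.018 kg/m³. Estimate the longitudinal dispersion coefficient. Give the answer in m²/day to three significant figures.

0.377 m²/day

At the plume center C_max = M/(n_e·A·√(4πDt)), so D = M²/(4πt·(n_e·A·C_max)²).
n_e·A·C_max = 0.43 × 140 × 0.018 = 1.084 kg/m.
D = 16²/(4π × 46 × 1.084²) = 0.377 m²/day.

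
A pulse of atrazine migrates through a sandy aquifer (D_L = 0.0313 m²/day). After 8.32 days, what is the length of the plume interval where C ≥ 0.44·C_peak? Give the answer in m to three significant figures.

The plume is Gaussian with σ = √(2Dt) = √(2 × 0.0313 × 8.32) = 0.7217 m.
C/C_peak = exp(−Δx²/(2σ²)) = 0.44 ⇒ Δx = σ·√(−2 ln 0.44) = 0.7217 × 1.281 = 0.9245 m.
Width = 2Δx = 1.85 m.

1.85 m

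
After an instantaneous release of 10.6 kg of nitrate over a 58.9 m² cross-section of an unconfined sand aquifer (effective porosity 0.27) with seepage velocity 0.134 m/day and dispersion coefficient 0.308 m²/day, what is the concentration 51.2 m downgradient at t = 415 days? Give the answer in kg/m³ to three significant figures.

For an instantaneous plane source, C(x,t) = M/(n_e·A·√(4πDt)) · exp(−(x−vt)²/(4Dt)), with n_e·A the pore (flow) area.
Plume center vt = 0.134 × 415 = 55.61 m, so the well at 51.2 m is 4.41 m upgradient of the peak.
√(4πDt) = 40.08 m, giving peak height M/(n_e·A·√(4πDt)) = 10.6/(0.27 × 58.9 × 40.08) = 0.01663 kg/m³.
(x−vt)²/(4Dt) = (-4.41)²/(4 × 0.308 × 415) = 0.03804; exp(−0.03804) = 0.9627.
C = 0.01663 × 0.9627 = 0.0160 kg/m³.

0.0160 kg/m³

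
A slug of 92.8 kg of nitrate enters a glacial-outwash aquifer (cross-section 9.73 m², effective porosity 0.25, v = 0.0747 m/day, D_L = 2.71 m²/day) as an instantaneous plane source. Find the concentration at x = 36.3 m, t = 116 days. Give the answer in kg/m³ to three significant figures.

For an instantaneous plane source, C(x,t) = M/(n_e·A·√(4πDt)) · exp(−(x−vt)²/(4Dt)), with n_e·A the pore (flow) area.
Plume center vt = 0.0747 × 116 = 8.6652 m, so the well at 36.3 m is 27.6348 m downgradient of the peak.
√(4πDt) = 62.85 m, giving peak height M/(n_e·A·√(4πDt)) = 92.8/(0.25 × 9.73 × 62.85) = 0.6070 kg/m³.
(x−vt)²/(4Dt) = (27.6348)²/(4 × 2.71 × 116) = 0.6073; exp(−0.6073) = 0.5448.
C = 0.6070 × 0.5448 = 0.331 kg/m³.

0.331 kg/m³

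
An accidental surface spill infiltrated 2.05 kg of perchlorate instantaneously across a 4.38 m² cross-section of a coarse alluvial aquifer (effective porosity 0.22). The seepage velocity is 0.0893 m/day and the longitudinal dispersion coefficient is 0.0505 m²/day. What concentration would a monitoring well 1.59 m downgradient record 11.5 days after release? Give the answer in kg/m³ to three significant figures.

0.687 kg/m³

For an instantaneous plane source, C(x,t) = M/(n_e·A·√(4πDt)) · exp(−(x−vt)²/(4Dt)), with n_e·A the pore (flow) area.
Plume center vt = 0.0893 × 11.5 = 1.02695 m, so the well at 1.59 m is 0.56305 m downgradient of the peak.
√(4πDt) = 2.701 m, giving peak height M/(n_e·A·√(4πDt)) = 2.05/(0.22 × 4.38 × 2.701) = 0.7876 kg/m³.
(x−vt)²/(4Dt) = (0.56305)²/(4 × 0.0505 × 11.5) = 0.1365; exp(−0.1365) = 0.8724.
C = 0.7876 × 0.8724 = 0.687 kg/m³.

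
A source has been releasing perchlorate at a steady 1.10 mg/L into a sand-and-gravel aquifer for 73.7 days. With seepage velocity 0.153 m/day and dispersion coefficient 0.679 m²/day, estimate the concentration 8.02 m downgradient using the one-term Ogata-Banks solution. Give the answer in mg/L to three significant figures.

0.690 mg/L

For a continuous step input, C/C₀ ≈ ½·erfc((x−vt)/(2√(Dt))).
vt = 0.153 × 73.7 = 11.2761 m and 2√(Dt) = 2√(0.679 × 73.7) = 14.15 m.
Argument (x−vt)/(2√(Dt)) = (8.02 − 11.2761)/14.15 = -0.2301; ½·erfc(-0.2301) = 0.6276.
C = 1.10 × 0.6276 = 0.690 mg/L.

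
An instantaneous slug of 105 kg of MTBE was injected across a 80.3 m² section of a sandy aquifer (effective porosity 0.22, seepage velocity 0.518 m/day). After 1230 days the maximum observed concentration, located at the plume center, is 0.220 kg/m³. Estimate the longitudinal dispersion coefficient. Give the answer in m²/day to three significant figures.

0.0472 m²/day

At the plume center C_max = M/(n_e·A·√(4πDt)), so D = M²/(4πt·(n_e·A·C_max)²).
n_e·A·C_max = 0.22 × 80.3 × 0.220 = 3.887 kg/m.
D = 105²/(4π × 1230 × 3.887²) = 0.0472 m²/day.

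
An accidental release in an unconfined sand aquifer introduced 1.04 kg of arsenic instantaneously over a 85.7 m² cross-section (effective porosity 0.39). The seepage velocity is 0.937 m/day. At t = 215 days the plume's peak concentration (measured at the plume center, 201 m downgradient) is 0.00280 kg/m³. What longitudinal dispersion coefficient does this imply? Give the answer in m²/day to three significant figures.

0.0457 m²/day

At the plume center C_max = M/(n_e·A·√(4πDt)), so D = M²/(4πt·(n_e·A·C_max)²).
n_e·A·C_max = 0.39 × 85.7 × 0.00280 = 0.09358 kg/m.
D = 1.04²/(4π × 215 × 0.09358²) = 0.0457 m²/day.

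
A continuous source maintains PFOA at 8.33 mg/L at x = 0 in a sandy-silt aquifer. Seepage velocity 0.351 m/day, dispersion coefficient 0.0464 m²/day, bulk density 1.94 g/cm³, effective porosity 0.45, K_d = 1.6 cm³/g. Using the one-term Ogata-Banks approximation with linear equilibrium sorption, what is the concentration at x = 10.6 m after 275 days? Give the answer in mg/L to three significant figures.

6.80 mg/L

Retardation factor R = 1 + ρ_b·K_d/n = 1 + 1.94 × 1.6/0.45 = 7.898.
Sorption retards both mechanisms: v_R = v/R = 0.04444 m/day, D_R = D/R = 0.005875 m²/day.
v_R·t = 0.04444 × 275 = 12.221 m; 2√(D_R t) = 2.542 m; argument = (10.6 − 12.221)/2.542 = -0.6377.
C = C₀ × ½·erfc(-0.6377) = 8.33 × 0.8164 = 6.80 mg/L.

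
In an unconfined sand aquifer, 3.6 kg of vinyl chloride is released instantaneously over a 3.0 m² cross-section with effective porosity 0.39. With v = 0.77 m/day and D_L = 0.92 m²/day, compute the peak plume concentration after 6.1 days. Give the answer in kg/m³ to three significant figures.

The peak of an instantaneous 1D plume sits at x = vt; there the Gaussian factor is 1 and C_max = M/(n_e·A·√(4πDt)), where n_e·A is the pore area the mass is dissolved in.
√(4πDt) = √(4π × 0.92 × 6.1) = 8.398 m, so C_max = 3.6/(0.39 × 3.0 × 8.398) = 0.366 kg/m³.

0.366 kg/m³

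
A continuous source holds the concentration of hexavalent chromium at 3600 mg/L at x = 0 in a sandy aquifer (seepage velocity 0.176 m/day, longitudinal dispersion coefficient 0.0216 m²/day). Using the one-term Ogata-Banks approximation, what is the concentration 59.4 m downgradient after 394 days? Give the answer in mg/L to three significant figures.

For a continuous step input, C/C₀ ≈ ½·erfc((x−vt)/(2√(Dt))).
vt = 0.176 × 394 = 69.344 m and 2√(Dt) = 2√(0.0216 × 394) = 5.835 m.
Argument (x−vt)/(2√(Dt)) = (59.4 − 69.344)/5.835 = -1.704; ½·erfc(-1.704) = 0.9920.
C = 3600 × 0.9920 = 3570 mg/L.

3570 mg/L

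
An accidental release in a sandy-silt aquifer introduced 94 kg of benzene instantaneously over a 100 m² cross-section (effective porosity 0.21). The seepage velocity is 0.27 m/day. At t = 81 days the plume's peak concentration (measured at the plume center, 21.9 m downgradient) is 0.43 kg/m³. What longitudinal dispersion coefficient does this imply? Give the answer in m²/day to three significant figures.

0.106 m²/day

At the plume center C_max = M/(n_e·A·√(4πDt)), so D = M²/(4πt·(n_e·A·C_max)²).
n_e·A·C_max = 0.21 × 100 × 0.43 = 9.030 kg/m.
D = 94²/(4π × 81 × 9.030²) = 0.106 m²/day.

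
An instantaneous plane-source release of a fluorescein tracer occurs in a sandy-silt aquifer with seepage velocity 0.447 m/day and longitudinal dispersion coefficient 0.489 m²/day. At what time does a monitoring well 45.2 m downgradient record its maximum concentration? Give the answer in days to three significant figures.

98.7 days

For the 1D instantaneous-source solution, setting ∂C/∂t = 0 at fixed x gives v²t² + 2Dt − x² = 0, so t = (√(D² + v²x²) − D)/v².
√(D² + v²x²) = √(0.489² + 0.447² × 45.2²) = 20.21; v² = 0.199809.
t = (20.21 − 0.489)/0.199809 = 98.7 days (vs. the pure-advection estimate x/v = 101 d).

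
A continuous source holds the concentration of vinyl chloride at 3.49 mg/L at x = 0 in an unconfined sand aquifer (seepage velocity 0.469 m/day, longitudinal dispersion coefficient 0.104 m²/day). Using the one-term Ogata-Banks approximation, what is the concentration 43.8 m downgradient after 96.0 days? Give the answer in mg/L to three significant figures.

2.12 mg/L

For a continuous step input, C/C₀ ≈ ½·erfc((x−vt)/(2√(Dt))).
vt = 0.469 × 96.0 = 45.024 m and 2√(Dt) = 2√(0.104 × 96.0) = 6.319 m.
Argument (x−vt)/(2√(Dt)) = (43.8 − 45.024)/6.319 = -0.1937; ½·erfc(-0.1937) = 0.6079.
C = 3.49 × 0.6079 = 2.12 mg/L.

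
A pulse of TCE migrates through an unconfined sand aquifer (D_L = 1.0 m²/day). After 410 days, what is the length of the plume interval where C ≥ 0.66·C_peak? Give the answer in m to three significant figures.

The plume is Gaussian with σ = √(2Dt) = √(2 × 1.0 × 410) = 28.64 m.
C/C_peak = exp(−Δx²/(2σ²)) = 0.66 ⇒ Δx = σ·√(−2 ln 0.66) = 28.64 × 0.9116 = 26.11 m.
Width = 2Δx = 52.2 m.

52.2 m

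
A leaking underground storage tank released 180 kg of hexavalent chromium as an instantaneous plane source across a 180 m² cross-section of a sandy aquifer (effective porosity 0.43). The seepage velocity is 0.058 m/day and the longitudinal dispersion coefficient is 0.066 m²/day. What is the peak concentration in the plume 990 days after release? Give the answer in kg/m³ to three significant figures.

The peak of an instantaneous 1D plume sits at x = vt; there the Gaussian factor is 1 and C_max = M/(n_e·A·√(4πDt)), where n_e·A is the pore area the mass is dissolved in.
√(4πDt) = √(4π × 0.066 × 990) = 28.65 m, so C_max = 180/(0.43 × 180 × 28.65) = 0.0812 kg/m³.

0.0812 kg/m³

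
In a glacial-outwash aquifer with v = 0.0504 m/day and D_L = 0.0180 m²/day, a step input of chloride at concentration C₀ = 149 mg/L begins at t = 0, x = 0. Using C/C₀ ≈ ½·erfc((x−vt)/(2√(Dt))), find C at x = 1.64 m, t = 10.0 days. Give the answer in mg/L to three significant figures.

4.34 mg/L

For a continuous step input, C/C₀ ≈ ½·erfc((x−vt)/(2√(Dt))).
vt = 0.0504 × 10.0 = 0.504 m and 2√(Dt) = 2√(0.0180 × 10.0) = 0.8485 m.
Argument (x−vt)/(2√(Dt)) = (1.64 − 0.504)/0.8485 = 1.339; ½·erfc(1.339) = 0.02914.
C = 149 × 0.02914 = 4.34 mg/L.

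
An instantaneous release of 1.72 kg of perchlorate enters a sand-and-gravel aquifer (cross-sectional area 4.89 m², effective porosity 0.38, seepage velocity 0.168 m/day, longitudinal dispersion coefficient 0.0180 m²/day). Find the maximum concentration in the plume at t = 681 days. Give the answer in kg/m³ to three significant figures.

0.0746 kg/m³

The peak of an instantaneous 1D plume sits at x = vt; there the Gaussian factor is 1 and C_max = M/(n_e·A·√(4πDt)), where n_e·A is the pore area the mass is dissolved in.
√(4πDt) = √(4π × 0.0180 × 681) = 12.41 m, so C_max = 1.72/(0.38 × 4.89 × 12.41) = 0.0746 kg/m³.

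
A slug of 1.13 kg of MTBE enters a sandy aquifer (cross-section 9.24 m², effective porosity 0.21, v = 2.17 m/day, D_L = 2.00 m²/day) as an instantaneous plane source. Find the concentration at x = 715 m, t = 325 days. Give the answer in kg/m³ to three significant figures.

0.00621 kg/m³

For an instantaneous plane source, C(x,t) = M/(n_e·A·√(4πDt)) · exp(−(x−vt)²/(4Dt)), with n_e·A the pore (flow) area.
Plume center vt = 2.17 × 325 = 705.25 m, so the well at 715 m is 9.75 m downgradient of the peak.
√(4πDt) = 90.38 m, giving peak height M/(n_e·A·√(4πDt)) = 1.13/(0.21 × 9.24 × 90.38) = 0.006443 kg/m³.
(x−vt)²/(4Dt) = (9.75)²/(4 × 2.00 × 325) = 0.03656; exp(−0.03656) = 0.9641.
C = 0.006443 × 0.9641 = 0.00621 kg/m³.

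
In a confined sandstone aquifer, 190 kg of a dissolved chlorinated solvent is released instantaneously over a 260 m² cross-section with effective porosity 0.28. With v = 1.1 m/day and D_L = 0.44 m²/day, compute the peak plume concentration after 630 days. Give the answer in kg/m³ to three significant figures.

The peak of an instantaneous 1D plume sits at x = vt; there the Gaussian factor is 1 and C_max = M/(n_e·A·√(4πDt)), where n_e·A is the pore area the mass is dissolved in.
√(4πDt) = √(4π × 0.44 × 630) = 59.02 m, so C_max = 190/(0.28 × 260 × 59.02) = 0.0442 kg/m³.

0.0442 kg/m³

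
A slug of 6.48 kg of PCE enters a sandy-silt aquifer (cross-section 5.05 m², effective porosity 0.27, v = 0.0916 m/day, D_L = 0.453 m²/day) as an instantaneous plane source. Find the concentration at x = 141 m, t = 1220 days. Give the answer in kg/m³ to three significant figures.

0.0387 kg/m³

For an instantaneous plane source, C(x,t) = M/(n_e·A·√(4πDt)) · exp(−(x−vt)²/(4Dt)), with n_e·A the pore (flow) area.
Plume center vt = 0.0916 × 1220 = 111.752 m, so the well at 141 m is 29.248 m downgradient of the peak.
√(4πDt) = 83.34 m, giving peak height M/(n_e·A·√(4πDt)) = 6.48/(0.27 × 5.05 × 83.34) = 0.05703 kg/m³.
(x−vt)²/(4Dt) = (29.248)²/(4 × 0.453 × 1220) = 0.3870; exp(−0.3870) = 0.6791.
C = 0.05703 × 0.6791 = 0.0387 kg/m³.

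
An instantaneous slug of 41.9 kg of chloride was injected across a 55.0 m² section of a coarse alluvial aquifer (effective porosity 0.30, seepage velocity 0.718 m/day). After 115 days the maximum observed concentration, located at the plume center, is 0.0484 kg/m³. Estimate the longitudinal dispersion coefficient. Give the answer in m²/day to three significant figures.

At the plume center C_max = M/(n_e·A·√(4πDt)), so D = M²/(4πt·(n_e·A·C_max)²).
n_e·A·C_max = 0.30 × 55.0 × 0.0484 = 0.7986 kg/m.
D = 41.9²/(4π × 115 × 0.7986²) = 1.90 m²/day.

1.90 m²/day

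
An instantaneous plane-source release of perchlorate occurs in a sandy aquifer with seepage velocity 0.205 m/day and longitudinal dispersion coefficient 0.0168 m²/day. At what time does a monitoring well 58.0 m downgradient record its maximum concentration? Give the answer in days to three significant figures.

For the 1D instantaneous-source solution, setting ∂C/∂t = 0 at fixed x gives v²t² + 2Dt − x² = 0, so t = (√(D² + v²x²) − D)/v².
√(D² + v²x²) = √(0.0168² + 0.205² × 58.0²) = 11.89; v² = 0.042025.
t = (11.89 − 0.0168)/0.042025 = 283 days (vs. the pure-advection estimate x/v = 283 d).

283 days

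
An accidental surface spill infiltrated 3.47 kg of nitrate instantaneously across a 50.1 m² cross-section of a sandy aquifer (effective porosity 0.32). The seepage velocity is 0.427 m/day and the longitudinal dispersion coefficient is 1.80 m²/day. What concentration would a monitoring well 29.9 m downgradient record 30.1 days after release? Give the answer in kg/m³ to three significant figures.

0.00217 kg/m³

For an instantaneous plane source, C(x,t) = M/(n_e·A·√(4πDt)) · exp(−(x−vt)²/(4Dt)), with n_e·A the pore (flow) area.
Plume center vt = 0.427 × 30.1 = 12.8527 m, so the well at 29.9 m is 17.0473 m downgradient of the peak.
√(4πDt) = 26.09 m, giving peak height M/(n_e·A·√(4πDt)) = 3.47/(0.32 × 50.1 × 26.09) = 0.008296 kg/m³.
(x−vt)²/(4Dt) = (17.0473)²/(4 × 1.80 × 30.1) = 1.341; exp(−1.341) = 0.2616.
C = 0.008296 × 0.2616 = 0.00217 kg/m³.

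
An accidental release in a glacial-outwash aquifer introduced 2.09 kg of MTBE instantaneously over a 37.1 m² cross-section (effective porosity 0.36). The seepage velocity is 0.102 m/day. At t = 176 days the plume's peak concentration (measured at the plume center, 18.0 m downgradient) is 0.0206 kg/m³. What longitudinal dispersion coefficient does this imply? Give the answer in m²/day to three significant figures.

0.0261 m²/day

At the plume center C_max = M/(n_e·A·√(4πDt)), so D = M²/(4πt·(n_e·A·C_max)²).
n_e·A·C_max = 0.36 × 37.1 × 0.0206 = 0.2751 kg/m.
D = 2.09²/(4π × 176 × 0.2751²) = 0.0261 m²/day.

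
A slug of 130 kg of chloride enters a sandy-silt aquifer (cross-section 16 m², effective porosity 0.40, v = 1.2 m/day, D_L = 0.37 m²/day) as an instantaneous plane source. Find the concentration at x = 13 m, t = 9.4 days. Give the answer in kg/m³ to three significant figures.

2.48 kg/m³

For an instantaneous plane source, C(x,t) = M/(n_e·A·√(4πDt)) · exp(−(x−vt)²/(4Dt)), with n_e·A the pore (flow) area.
Plume center vt = 1.2 × 9.4 = 11.28 m, so the well at 13 m is 1.72 m downgradient of the peak.
√(4πDt) = 6.611 m, giving peak height M/(n_e·A·√(4πDt)) = 130/(0.40 × 16 × 6.611) = 3.073 kg/m³.
(x−vt)²/(4Dt) = (1.72)²/(4 × 0.37 × 9.4) = 0.2127; exp(−0.2127) = 0.8084.
C = 3.073 × 0.8084 = 2.48 kg/m³.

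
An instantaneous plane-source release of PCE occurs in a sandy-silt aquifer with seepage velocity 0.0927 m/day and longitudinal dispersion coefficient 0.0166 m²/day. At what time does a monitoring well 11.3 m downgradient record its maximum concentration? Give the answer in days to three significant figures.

For the 1D instantaneous-source solution, setting ∂C/∂t = 0 at fixed x gives v²t² + 2Dt − x² = 0, so t = (√(D² + v²x²) − D)/v².
√(D² + v²x²) = √(0.0166² + 0.0927² × 11.3²) = 1.048; v² = 0.00859329.
t = (1.048 − 0.0166)/0.00859329 = 120 days (vs. the pure-advection estimate x/v = 122 d).

120 days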